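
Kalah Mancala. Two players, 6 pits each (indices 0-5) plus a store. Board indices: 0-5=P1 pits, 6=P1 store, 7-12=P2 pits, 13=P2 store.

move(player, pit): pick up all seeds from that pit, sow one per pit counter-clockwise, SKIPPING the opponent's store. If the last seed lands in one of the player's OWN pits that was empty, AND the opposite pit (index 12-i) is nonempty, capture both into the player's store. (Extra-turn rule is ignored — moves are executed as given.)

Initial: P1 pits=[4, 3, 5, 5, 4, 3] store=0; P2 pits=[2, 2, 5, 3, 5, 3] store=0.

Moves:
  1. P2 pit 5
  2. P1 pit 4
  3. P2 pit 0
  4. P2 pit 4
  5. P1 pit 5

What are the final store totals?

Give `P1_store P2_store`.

Move 1: P2 pit5 -> P1=[5,4,5,5,4,3](0) P2=[2,2,5,3,5,0](1)
Move 2: P1 pit4 -> P1=[5,4,5,5,0,4](1) P2=[3,3,5,3,5,0](1)
Move 3: P2 pit0 -> P1=[5,4,5,5,0,4](1) P2=[0,4,6,4,5,0](1)
Move 4: P2 pit4 -> P1=[6,5,6,5,0,4](1) P2=[0,4,6,4,0,1](2)
Move 5: P1 pit5 -> P1=[6,5,6,5,0,0](2) P2=[1,5,7,4,0,1](2)

Answer: 2 2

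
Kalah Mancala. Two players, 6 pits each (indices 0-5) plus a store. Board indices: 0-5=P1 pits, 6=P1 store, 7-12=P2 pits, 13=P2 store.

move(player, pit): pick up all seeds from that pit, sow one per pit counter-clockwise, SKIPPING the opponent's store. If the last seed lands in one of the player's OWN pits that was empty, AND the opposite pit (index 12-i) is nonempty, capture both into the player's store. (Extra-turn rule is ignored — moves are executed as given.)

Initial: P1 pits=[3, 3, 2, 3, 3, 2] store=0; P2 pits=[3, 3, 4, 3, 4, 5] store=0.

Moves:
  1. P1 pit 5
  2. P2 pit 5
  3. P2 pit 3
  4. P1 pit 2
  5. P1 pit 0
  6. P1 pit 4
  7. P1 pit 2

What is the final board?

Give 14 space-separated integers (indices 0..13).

Answer: 0 5 0 7 0 1 7 1 4 5 0 5 1 2

Derivation:
Move 1: P1 pit5 -> P1=[3,3,2,3,3,0](1) P2=[4,3,4,3,4,5](0)
Move 2: P2 pit5 -> P1=[4,4,3,4,3,0](1) P2=[4,3,4,3,4,0](1)
Move 3: P2 pit3 -> P1=[4,4,3,4,3,0](1) P2=[4,3,4,0,5,1](2)
Move 4: P1 pit2 -> P1=[4,4,0,5,4,0](6) P2=[0,3,4,0,5,1](2)
Move 5: P1 pit0 -> P1=[0,5,1,6,5,0](6) P2=[0,3,4,0,5,1](2)
Move 6: P1 pit4 -> P1=[0,5,1,6,0,1](7) P2=[1,4,5,0,5,1](2)
Move 7: P1 pit2 -> P1=[0,5,0,7,0,1](7) P2=[1,4,5,0,5,1](2)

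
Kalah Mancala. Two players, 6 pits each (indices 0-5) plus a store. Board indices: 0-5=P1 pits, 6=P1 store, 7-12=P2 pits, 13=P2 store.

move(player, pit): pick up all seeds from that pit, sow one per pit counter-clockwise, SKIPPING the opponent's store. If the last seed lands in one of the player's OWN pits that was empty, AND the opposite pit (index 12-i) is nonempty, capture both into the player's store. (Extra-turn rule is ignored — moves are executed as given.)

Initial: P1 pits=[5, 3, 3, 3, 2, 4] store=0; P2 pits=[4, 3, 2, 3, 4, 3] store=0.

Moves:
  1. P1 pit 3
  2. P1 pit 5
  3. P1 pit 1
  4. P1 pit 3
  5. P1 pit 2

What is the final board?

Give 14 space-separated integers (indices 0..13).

Move 1: P1 pit3 -> P1=[5,3,3,0,3,5](1) P2=[4,3,2,3,4,3](0)
Move 2: P1 pit5 -> P1=[5,3,3,0,3,0](2) P2=[5,4,3,4,4,3](0)
Move 3: P1 pit1 -> P1=[5,0,4,1,4,0](2) P2=[5,4,3,4,4,3](0)
Move 4: P1 pit3 -> P1=[5,0,4,0,5,0](2) P2=[5,4,3,4,4,3](0)
Move 5: P1 pit2 -> P1=[5,0,0,1,6,1](3) P2=[5,4,3,4,4,3](0)

Answer: 5 0 0 1 6 1 3 5 4 3 4 4 3 0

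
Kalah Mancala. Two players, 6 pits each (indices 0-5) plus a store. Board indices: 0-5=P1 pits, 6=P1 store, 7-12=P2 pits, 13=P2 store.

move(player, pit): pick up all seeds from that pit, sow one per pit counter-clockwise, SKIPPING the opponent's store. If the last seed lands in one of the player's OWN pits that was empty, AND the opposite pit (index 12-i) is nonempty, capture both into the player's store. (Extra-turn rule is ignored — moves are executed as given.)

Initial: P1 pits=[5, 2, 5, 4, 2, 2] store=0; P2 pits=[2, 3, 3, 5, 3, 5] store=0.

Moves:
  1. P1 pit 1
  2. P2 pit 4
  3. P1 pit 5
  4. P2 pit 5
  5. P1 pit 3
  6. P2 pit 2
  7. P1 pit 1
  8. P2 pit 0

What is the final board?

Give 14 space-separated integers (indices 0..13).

Answer: 7 0 8 0 4 1 2 0 5 1 7 2 1 3

Derivation:
Move 1: P1 pit1 -> P1=[5,0,6,5,2,2](0) P2=[2,3,3,5,3,5](0)
Move 2: P2 pit4 -> P1=[6,0,6,5,2,2](0) P2=[2,3,3,5,0,6](1)
Move 3: P1 pit5 -> P1=[6,0,6,5,2,0](1) P2=[3,3,3,5,0,6](1)
Move 4: P2 pit5 -> P1=[7,1,7,6,3,0](1) P2=[3,3,3,5,0,0](2)
Move 5: P1 pit3 -> P1=[7,1,7,0,4,1](2) P2=[4,4,4,5,0,0](2)
Move 6: P2 pit2 -> P1=[7,1,7,0,4,1](2) P2=[4,4,0,6,1,1](3)
Move 7: P1 pit1 -> P1=[7,0,8,0,4,1](2) P2=[4,4,0,6,1,1](3)
Move 8: P2 pit0 -> P1=[7,0,8,0,4,1](2) P2=[0,5,1,7,2,1](3)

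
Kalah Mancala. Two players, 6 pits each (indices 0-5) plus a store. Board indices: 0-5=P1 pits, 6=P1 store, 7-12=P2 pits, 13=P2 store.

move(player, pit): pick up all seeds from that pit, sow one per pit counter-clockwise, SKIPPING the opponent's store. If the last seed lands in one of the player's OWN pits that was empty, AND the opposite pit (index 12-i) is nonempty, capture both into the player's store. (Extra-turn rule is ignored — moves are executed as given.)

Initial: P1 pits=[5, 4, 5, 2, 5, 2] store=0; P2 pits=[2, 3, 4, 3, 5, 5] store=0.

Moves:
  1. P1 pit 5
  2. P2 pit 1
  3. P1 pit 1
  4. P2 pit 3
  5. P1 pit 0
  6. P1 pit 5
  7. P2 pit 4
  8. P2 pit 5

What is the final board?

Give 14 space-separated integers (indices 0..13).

Answer: 2 3 9 6 9 1 7 0 0 5 0 0 0 3

Derivation:
Move 1: P1 pit5 -> P1=[5,4,5,2,5,0](1) P2=[3,3,4,3,5,5](0)
Move 2: P2 pit1 -> P1=[5,4,5,2,5,0](1) P2=[3,0,5,4,6,5](0)
Move 3: P1 pit1 -> P1=[5,0,6,3,6,0](5) P2=[0,0,5,4,6,5](0)
Move 4: P2 pit3 -> P1=[6,0,6,3,6,0](5) P2=[0,0,5,0,7,6](1)
Move 5: P1 pit0 -> P1=[0,1,7,4,7,1](6) P2=[0,0,5,0,7,6](1)
Move 6: P1 pit5 -> P1=[0,1,7,4,7,0](7) P2=[0,0,5,0,7,6](1)
Move 7: P2 pit4 -> P1=[1,2,8,5,8,0](7) P2=[0,0,5,0,0,7](2)
Move 8: P2 pit5 -> P1=[2,3,9,6,9,1](7) P2=[0,0,5,0,0,0](3)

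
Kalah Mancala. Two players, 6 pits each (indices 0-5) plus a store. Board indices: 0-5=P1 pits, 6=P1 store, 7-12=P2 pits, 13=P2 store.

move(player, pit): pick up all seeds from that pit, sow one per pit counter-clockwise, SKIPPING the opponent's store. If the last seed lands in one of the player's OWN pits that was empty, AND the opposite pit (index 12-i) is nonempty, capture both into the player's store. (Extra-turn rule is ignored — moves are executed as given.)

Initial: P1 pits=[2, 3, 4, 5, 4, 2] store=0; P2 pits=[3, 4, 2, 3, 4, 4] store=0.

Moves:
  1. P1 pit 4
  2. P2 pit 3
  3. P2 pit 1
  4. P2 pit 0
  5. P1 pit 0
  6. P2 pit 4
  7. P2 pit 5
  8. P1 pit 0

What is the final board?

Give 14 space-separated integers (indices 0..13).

Answer: 0 7 8 7 2 4 1 0 1 4 2 0 0 4

Derivation:
Move 1: P1 pit4 -> P1=[2,3,4,5,0,3](1) P2=[4,5,2,3,4,4](0)
Move 2: P2 pit3 -> P1=[2,3,4,5,0,3](1) P2=[4,5,2,0,5,5](1)
Move 3: P2 pit1 -> P1=[2,3,4,5,0,3](1) P2=[4,0,3,1,6,6](2)
Move 4: P2 pit0 -> P1=[2,3,4,5,0,3](1) P2=[0,1,4,2,7,6](2)
Move 5: P1 pit0 -> P1=[0,4,5,5,0,3](1) P2=[0,1,4,2,7,6](2)
Move 6: P2 pit4 -> P1=[1,5,6,6,1,3](1) P2=[0,1,4,2,0,7](3)
Move 7: P2 pit5 -> P1=[2,6,7,7,2,4](1) P2=[0,1,4,2,0,0](4)
Move 8: P1 pit0 -> P1=[0,7,8,7,2,4](1) P2=[0,1,4,2,0,0](4)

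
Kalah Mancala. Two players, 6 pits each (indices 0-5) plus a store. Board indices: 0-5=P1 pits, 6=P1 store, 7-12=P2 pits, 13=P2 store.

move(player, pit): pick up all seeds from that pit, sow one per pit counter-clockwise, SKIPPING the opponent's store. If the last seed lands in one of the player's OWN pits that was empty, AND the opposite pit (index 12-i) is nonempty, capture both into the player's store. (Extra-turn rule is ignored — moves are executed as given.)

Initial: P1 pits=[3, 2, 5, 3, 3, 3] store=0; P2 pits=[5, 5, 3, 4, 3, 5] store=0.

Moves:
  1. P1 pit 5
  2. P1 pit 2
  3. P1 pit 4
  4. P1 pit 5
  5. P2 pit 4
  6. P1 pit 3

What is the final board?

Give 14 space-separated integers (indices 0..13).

Move 1: P1 pit5 -> P1=[3,2,5,3,3,0](1) P2=[6,6,3,4,3,5](0)
Move 2: P1 pit2 -> P1=[3,2,0,4,4,1](2) P2=[7,6,3,4,3,5](0)
Move 3: P1 pit4 -> P1=[3,2,0,4,0,2](3) P2=[8,7,3,4,3,5](0)
Move 4: P1 pit5 -> P1=[3,2,0,4,0,0](4) P2=[9,7,3,4,3,5](0)
Move 5: P2 pit4 -> P1=[4,2,0,4,0,0](4) P2=[9,7,3,4,0,6](1)
Move 6: P1 pit3 -> P1=[4,2,0,0,1,1](5) P2=[10,7,3,4,0,6](1)

Answer: 4 2 0 0 1 1 5 10 7 3 4 0 6 1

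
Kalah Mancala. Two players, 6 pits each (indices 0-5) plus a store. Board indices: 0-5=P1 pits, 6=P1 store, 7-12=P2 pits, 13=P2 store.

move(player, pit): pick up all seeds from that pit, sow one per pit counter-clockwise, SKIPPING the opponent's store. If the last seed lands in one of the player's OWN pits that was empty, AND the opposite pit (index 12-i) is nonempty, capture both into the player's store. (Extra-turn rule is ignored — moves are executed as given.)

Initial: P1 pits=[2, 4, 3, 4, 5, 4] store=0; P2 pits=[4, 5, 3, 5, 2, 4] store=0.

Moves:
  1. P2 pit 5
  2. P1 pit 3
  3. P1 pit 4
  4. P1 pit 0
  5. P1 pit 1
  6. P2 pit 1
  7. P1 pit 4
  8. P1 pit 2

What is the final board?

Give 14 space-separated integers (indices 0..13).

Move 1: P2 pit5 -> P1=[3,5,4,4,5,4](0) P2=[4,5,3,5,2,0](1)
Move 2: P1 pit3 -> P1=[3,5,4,0,6,5](1) P2=[5,5,3,5,2,0](1)
Move 3: P1 pit4 -> P1=[3,5,4,0,0,6](2) P2=[6,6,4,6,2,0](1)
Move 4: P1 pit0 -> P1=[0,6,5,0,0,6](7) P2=[6,6,0,6,2,0](1)
Move 5: P1 pit1 -> P1=[0,0,6,1,1,7](8) P2=[7,6,0,6,2,0](1)
Move 6: P2 pit1 -> P1=[1,0,6,1,1,7](8) P2=[7,0,1,7,3,1](2)
Move 7: P1 pit4 -> P1=[1,0,6,1,0,8](8) P2=[7,0,1,7,3,1](2)
Move 8: P1 pit2 -> P1=[1,0,0,2,1,9](9) P2=[8,1,1,7,3,1](2)

Answer: 1 0 0 2 1 9 9 8 1 1 7 3 1 2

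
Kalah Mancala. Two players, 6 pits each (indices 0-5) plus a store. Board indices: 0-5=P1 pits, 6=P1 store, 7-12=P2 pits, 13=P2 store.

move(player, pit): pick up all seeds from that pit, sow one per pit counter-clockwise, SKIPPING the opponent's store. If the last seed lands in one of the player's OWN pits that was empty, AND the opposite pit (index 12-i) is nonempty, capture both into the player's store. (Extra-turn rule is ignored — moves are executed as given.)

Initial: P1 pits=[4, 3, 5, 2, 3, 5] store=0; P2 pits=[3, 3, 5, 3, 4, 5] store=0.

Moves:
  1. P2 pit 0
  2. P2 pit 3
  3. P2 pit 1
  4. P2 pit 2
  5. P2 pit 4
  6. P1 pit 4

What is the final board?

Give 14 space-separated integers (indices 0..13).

Answer: 7 5 7 3 0 6 1 1 1 0 2 0 9 3

Derivation:
Move 1: P2 pit0 -> P1=[4,3,5,2,3,5](0) P2=[0,4,6,4,4,5](0)
Move 2: P2 pit3 -> P1=[5,3,5,2,3,5](0) P2=[0,4,6,0,5,6](1)
Move 3: P2 pit1 -> P1=[5,3,5,2,3,5](0) P2=[0,0,7,1,6,7](1)
Move 4: P2 pit2 -> P1=[6,4,6,2,3,5](0) P2=[0,0,0,2,7,8](2)
Move 5: P2 pit4 -> P1=[7,5,7,3,4,5](0) P2=[0,0,0,2,0,9](3)
Move 6: P1 pit4 -> P1=[7,5,7,3,0,6](1) P2=[1,1,0,2,0,9](3)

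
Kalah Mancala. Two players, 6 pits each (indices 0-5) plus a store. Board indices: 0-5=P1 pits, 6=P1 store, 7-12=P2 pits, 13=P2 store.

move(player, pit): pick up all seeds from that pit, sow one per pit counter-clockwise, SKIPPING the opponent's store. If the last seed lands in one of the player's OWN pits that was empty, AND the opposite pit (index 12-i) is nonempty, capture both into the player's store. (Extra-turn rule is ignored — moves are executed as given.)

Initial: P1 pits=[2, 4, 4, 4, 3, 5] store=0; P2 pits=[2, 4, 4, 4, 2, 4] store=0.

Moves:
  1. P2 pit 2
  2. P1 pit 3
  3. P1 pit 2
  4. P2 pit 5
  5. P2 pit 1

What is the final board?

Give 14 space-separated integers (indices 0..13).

Move 1: P2 pit2 -> P1=[2,4,4,4,3,5](0) P2=[2,4,0,5,3,5](1)
Move 2: P1 pit3 -> P1=[2,4,4,0,4,6](1) P2=[3,4,0,5,3,5](1)
Move 3: P1 pit2 -> P1=[2,4,0,1,5,7](2) P2=[3,4,0,5,3,5](1)
Move 4: P2 pit5 -> P1=[3,5,1,2,5,7](2) P2=[3,4,0,5,3,0](2)
Move 5: P2 pit1 -> P1=[0,5,1,2,5,7](2) P2=[3,0,1,6,4,0](6)

Answer: 0 5 1 2 5 7 2 3 0 1 6 4 0 6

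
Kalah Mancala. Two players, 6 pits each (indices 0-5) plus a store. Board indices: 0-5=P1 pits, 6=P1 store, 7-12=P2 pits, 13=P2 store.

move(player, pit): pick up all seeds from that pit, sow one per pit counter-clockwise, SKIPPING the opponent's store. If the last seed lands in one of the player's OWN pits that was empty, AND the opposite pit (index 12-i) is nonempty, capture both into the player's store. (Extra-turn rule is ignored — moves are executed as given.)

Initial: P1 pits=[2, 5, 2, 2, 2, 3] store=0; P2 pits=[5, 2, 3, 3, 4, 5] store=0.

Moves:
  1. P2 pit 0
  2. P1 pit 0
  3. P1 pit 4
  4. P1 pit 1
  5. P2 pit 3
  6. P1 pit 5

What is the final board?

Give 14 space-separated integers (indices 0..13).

Move 1: P2 pit0 -> P1=[2,5,2,2,2,3](0) P2=[0,3,4,4,5,6](0)
Move 2: P1 pit0 -> P1=[0,6,3,2,2,3](0) P2=[0,3,4,4,5,6](0)
Move 3: P1 pit4 -> P1=[0,6,3,2,0,4](1) P2=[0,3,4,4,5,6](0)
Move 4: P1 pit1 -> P1=[0,0,4,3,1,5](2) P2=[1,3,4,4,5,6](0)
Move 5: P2 pit3 -> P1=[1,0,4,3,1,5](2) P2=[1,3,4,0,6,7](1)
Move 6: P1 pit5 -> P1=[1,0,4,3,1,0](3) P2=[2,4,5,1,6,7](1)

Answer: 1 0 4 3 1 0 3 2 4 5 1 6 7 1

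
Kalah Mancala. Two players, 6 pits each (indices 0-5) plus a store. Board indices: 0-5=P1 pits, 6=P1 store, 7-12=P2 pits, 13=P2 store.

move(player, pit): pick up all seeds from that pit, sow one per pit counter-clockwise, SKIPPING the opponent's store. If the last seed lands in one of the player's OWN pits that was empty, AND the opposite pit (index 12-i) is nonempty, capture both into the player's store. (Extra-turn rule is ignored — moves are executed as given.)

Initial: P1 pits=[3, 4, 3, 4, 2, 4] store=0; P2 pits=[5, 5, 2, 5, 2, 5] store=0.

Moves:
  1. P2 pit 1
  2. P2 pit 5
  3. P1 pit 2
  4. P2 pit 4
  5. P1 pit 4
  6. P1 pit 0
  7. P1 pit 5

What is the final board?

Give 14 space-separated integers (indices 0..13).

Move 1: P2 pit1 -> P1=[3,4,3,4,2,4](0) P2=[5,0,3,6,3,6](1)
Move 2: P2 pit5 -> P1=[4,5,4,5,3,4](0) P2=[5,0,3,6,3,0](2)
Move 3: P1 pit2 -> P1=[4,5,0,6,4,5](1) P2=[5,0,3,6,3,0](2)
Move 4: P2 pit4 -> P1=[5,5,0,6,4,5](1) P2=[5,0,3,6,0,1](3)
Move 5: P1 pit4 -> P1=[5,5,0,6,0,6](2) P2=[6,1,3,6,0,1](3)
Move 6: P1 pit0 -> P1=[0,6,1,7,1,7](2) P2=[6,1,3,6,0,1](3)
Move 7: P1 pit5 -> P1=[0,6,1,7,1,0](3) P2=[7,2,4,7,1,2](3)

Answer: 0 6 1 7 1 0 3 7 2 4 7 1 2 3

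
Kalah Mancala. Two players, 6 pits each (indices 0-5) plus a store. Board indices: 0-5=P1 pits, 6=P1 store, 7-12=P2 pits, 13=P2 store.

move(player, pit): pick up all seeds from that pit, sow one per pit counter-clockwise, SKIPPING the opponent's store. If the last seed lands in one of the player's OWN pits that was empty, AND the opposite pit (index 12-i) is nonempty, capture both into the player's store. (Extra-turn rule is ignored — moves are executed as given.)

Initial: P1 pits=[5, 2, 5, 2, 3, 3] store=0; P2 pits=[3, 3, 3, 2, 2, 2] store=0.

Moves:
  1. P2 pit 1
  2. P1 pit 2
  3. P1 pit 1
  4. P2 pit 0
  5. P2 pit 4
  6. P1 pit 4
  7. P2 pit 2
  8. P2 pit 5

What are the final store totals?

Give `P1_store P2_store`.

Answer: 2 3

Derivation:
Move 1: P2 pit1 -> P1=[5,2,5,2,3,3](0) P2=[3,0,4,3,3,2](0)
Move 2: P1 pit2 -> P1=[5,2,0,3,4,4](1) P2=[4,0,4,3,3,2](0)
Move 3: P1 pit1 -> P1=[5,0,1,4,4,4](1) P2=[4,0,4,3,3,2](0)
Move 4: P2 pit0 -> P1=[5,0,1,4,4,4](1) P2=[0,1,5,4,4,2](0)
Move 5: P2 pit4 -> P1=[6,1,1,4,4,4](1) P2=[0,1,5,4,0,3](1)
Move 6: P1 pit4 -> P1=[6,1,1,4,0,5](2) P2=[1,2,5,4,0,3](1)
Move 7: P2 pit2 -> P1=[7,1,1,4,0,5](2) P2=[1,2,0,5,1,4](2)
Move 8: P2 pit5 -> P1=[8,2,2,4,0,5](2) P2=[1,2,0,5,1,0](3)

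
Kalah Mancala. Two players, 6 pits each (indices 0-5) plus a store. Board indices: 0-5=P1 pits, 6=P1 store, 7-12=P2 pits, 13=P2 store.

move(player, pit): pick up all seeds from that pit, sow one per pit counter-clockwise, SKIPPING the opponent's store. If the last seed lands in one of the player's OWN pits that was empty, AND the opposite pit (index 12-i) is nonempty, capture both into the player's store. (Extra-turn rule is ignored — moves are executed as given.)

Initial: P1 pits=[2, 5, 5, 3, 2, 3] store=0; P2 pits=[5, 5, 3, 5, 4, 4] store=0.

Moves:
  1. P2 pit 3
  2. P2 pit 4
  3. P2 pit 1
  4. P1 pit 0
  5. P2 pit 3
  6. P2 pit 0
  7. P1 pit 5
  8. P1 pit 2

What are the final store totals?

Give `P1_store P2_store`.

Answer: 2 3

Derivation:
Move 1: P2 pit3 -> P1=[3,6,5,3,2,3](0) P2=[5,5,3,0,5,5](1)
Move 2: P2 pit4 -> P1=[4,7,6,3,2,3](0) P2=[5,5,3,0,0,6](2)
Move 3: P2 pit1 -> P1=[4,7,6,3,2,3](0) P2=[5,0,4,1,1,7](3)
Move 4: P1 pit0 -> P1=[0,8,7,4,3,3](0) P2=[5,0,4,1,1,7](3)
Move 5: P2 pit3 -> P1=[0,8,7,4,3,3](0) P2=[5,0,4,0,2,7](3)
Move 6: P2 pit0 -> P1=[0,8,7,4,3,3](0) P2=[0,1,5,1,3,8](3)
Move 7: P1 pit5 -> P1=[0,8,7,4,3,0](1) P2=[1,2,5,1,3,8](3)
Move 8: P1 pit2 -> P1=[0,8,0,5,4,1](2) P2=[2,3,6,1,3,8](3)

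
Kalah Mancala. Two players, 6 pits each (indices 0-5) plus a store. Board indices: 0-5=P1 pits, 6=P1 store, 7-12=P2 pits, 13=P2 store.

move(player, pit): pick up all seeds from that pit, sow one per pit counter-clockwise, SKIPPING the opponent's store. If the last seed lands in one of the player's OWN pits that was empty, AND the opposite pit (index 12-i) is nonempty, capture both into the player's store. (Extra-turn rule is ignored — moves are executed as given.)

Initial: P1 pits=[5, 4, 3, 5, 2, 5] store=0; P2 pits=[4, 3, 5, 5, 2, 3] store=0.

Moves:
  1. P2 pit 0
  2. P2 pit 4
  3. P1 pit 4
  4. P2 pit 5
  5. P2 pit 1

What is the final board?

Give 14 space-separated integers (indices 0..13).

Answer: 0 5 4 5 0 6 1 0 0 7 7 1 0 10

Derivation:
Move 1: P2 pit0 -> P1=[5,4,3,5,2,5](0) P2=[0,4,6,6,3,3](0)
Move 2: P2 pit4 -> P1=[6,4,3,5,2,5](0) P2=[0,4,6,6,0,4](1)
Move 3: P1 pit4 -> P1=[6,4,3,5,0,6](1) P2=[0,4,6,6,0,4](1)
Move 4: P2 pit5 -> P1=[7,5,4,5,0,6](1) P2=[0,4,6,6,0,0](2)
Move 5: P2 pit1 -> P1=[0,5,4,5,0,6](1) P2=[0,0,7,7,1,0](10)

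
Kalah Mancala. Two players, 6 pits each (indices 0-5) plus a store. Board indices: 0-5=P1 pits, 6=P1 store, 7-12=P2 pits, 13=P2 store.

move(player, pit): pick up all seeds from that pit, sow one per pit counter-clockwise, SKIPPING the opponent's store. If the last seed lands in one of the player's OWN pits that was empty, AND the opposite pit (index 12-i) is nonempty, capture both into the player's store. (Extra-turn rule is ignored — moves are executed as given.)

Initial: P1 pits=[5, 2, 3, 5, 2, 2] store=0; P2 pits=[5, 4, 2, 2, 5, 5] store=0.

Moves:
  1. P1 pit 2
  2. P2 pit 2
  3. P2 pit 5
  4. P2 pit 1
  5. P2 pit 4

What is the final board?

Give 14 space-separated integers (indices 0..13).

Move 1: P1 pit2 -> P1=[5,2,0,6,3,3](0) P2=[5,4,2,2,5,5](0)
Move 2: P2 pit2 -> P1=[5,2,0,6,3,3](0) P2=[5,4,0,3,6,5](0)
Move 3: P2 pit5 -> P1=[6,3,1,7,3,3](0) P2=[5,4,0,3,6,0](1)
Move 4: P2 pit1 -> P1=[0,3,1,7,3,3](0) P2=[5,0,1,4,7,0](8)
Move 5: P2 pit4 -> P1=[1,4,2,8,4,3](0) P2=[5,0,1,4,0,1](9)

Answer: 1 4 2 8 4 3 0 5 0 1 4 0 1 9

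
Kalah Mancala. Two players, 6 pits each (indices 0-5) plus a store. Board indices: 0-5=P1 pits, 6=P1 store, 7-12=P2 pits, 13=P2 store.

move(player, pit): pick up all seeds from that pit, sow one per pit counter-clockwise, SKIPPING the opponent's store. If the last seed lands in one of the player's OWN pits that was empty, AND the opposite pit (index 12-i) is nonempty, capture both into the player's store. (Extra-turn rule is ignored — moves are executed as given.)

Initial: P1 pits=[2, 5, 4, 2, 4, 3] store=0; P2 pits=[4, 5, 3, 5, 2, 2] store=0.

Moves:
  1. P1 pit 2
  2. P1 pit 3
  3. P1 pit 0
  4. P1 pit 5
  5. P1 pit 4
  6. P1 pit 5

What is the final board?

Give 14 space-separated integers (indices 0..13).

Move 1: P1 pit2 -> P1=[2,5,0,3,5,4](1) P2=[4,5,3,5,2,2](0)
Move 2: P1 pit3 -> P1=[2,5,0,0,6,5](2) P2=[4,5,3,5,2,2](0)
Move 3: P1 pit0 -> P1=[0,6,0,0,6,5](8) P2=[4,5,3,0,2,2](0)
Move 4: P1 pit5 -> P1=[0,6,0,0,6,0](9) P2=[5,6,4,1,2,2](0)
Move 5: P1 pit4 -> P1=[0,6,0,0,0,1](10) P2=[6,7,5,2,2,2](0)
Move 6: P1 pit5 -> P1=[0,6,0,0,0,0](11) P2=[6,7,5,2,2,2](0)

Answer: 0 6 0 0 0 0 11 6 7 5 2 2 2 0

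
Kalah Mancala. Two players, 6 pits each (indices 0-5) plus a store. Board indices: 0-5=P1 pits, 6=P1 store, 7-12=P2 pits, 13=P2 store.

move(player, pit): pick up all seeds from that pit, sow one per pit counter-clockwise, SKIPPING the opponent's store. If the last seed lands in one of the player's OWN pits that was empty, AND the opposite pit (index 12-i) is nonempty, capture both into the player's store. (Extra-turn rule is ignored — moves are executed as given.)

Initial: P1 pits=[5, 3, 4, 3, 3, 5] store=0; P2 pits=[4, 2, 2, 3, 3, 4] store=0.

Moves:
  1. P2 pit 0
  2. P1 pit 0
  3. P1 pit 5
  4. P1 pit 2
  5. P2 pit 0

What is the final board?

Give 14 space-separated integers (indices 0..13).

Move 1: P2 pit0 -> P1=[5,3,4,3,3,5](0) P2=[0,3,3,4,4,4](0)
Move 2: P1 pit0 -> P1=[0,4,5,4,4,6](0) P2=[0,3,3,4,4,4](0)
Move 3: P1 pit5 -> P1=[0,4,5,4,4,0](1) P2=[1,4,4,5,5,4](0)
Move 4: P1 pit2 -> P1=[0,4,0,5,5,1](2) P2=[2,4,4,5,5,4](0)
Move 5: P2 pit0 -> P1=[0,4,0,5,5,1](2) P2=[0,5,5,5,5,4](0)

Answer: 0 4 0 5 5 1 2 0 5 5 5 5 4 0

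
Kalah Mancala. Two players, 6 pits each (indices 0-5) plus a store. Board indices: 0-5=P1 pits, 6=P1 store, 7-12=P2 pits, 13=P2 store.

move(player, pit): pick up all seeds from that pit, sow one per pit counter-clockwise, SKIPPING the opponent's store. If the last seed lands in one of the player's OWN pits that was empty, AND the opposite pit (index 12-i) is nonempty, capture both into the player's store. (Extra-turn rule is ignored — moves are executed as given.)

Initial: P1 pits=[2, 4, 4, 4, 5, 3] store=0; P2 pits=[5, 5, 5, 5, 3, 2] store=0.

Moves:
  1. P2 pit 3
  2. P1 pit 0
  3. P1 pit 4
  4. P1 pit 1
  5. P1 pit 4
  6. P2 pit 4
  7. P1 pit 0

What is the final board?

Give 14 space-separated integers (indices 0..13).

Move 1: P2 pit3 -> P1=[3,5,4,4,5,3](0) P2=[5,5,5,0,4,3](1)
Move 2: P1 pit0 -> P1=[0,6,5,5,5,3](0) P2=[5,5,5,0,4,3](1)
Move 3: P1 pit4 -> P1=[0,6,5,5,0,4](1) P2=[6,6,6,0,4,3](1)
Move 4: P1 pit1 -> P1=[0,0,6,6,1,5](2) P2=[7,6,6,0,4,3](1)
Move 5: P1 pit4 -> P1=[0,0,6,6,0,6](2) P2=[7,6,6,0,4,3](1)
Move 6: P2 pit4 -> P1=[1,1,6,6,0,6](2) P2=[7,6,6,0,0,4](2)
Move 7: P1 pit0 -> P1=[0,2,6,6,0,6](2) P2=[7,6,6,0,0,4](2)

Answer: 0 2 6 6 0 6 2 7 6 6 0 0 4 2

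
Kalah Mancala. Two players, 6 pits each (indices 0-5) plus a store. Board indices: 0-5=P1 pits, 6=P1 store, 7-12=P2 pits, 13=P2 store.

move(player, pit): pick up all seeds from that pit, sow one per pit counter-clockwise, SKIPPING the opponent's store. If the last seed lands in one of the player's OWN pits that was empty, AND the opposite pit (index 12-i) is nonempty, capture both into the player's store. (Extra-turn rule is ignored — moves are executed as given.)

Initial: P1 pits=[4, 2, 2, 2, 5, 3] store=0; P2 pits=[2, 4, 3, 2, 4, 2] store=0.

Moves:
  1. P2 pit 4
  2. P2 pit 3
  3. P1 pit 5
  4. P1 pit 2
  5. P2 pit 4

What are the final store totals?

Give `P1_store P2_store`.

Answer: 1 1

Derivation:
Move 1: P2 pit4 -> P1=[5,3,2,2,5,3](0) P2=[2,4,3,2,0,3](1)
Move 2: P2 pit3 -> P1=[5,3,2,2,5,3](0) P2=[2,4,3,0,1,4](1)
Move 3: P1 pit5 -> P1=[5,3,2,2,5,0](1) P2=[3,5,3,0,1,4](1)
Move 4: P1 pit2 -> P1=[5,3,0,3,6,0](1) P2=[3,5,3,0,1,4](1)
Move 5: P2 pit4 -> P1=[5,3,0,3,6,0](1) P2=[3,5,3,0,0,5](1)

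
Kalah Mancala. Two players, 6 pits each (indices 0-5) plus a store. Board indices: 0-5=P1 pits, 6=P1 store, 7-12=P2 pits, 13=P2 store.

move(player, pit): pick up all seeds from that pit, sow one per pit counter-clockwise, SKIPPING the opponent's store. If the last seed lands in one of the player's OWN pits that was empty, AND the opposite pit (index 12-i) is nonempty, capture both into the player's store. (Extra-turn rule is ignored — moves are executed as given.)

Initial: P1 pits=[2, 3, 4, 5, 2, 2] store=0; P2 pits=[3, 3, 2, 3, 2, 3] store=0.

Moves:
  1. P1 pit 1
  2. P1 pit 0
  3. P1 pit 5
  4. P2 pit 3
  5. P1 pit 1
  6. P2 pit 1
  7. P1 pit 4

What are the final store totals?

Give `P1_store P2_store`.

Answer: 2 1

Derivation:
Move 1: P1 pit1 -> P1=[2,0,5,6,3,2](0) P2=[3,3,2,3,2,3](0)
Move 2: P1 pit0 -> P1=[0,1,6,6,3,2](0) P2=[3,3,2,3,2,3](0)
Move 3: P1 pit5 -> P1=[0,1,6,6,3,0](1) P2=[4,3,2,3,2,3](0)
Move 4: P2 pit3 -> P1=[0,1,6,6,3,0](1) P2=[4,3,2,0,3,4](1)
Move 5: P1 pit1 -> P1=[0,0,7,6,3,0](1) P2=[4,3,2,0,3,4](1)
Move 6: P2 pit1 -> P1=[0,0,7,6,3,0](1) P2=[4,0,3,1,4,4](1)
Move 7: P1 pit4 -> P1=[0,0,7,6,0,1](2) P2=[5,0,3,1,4,4](1)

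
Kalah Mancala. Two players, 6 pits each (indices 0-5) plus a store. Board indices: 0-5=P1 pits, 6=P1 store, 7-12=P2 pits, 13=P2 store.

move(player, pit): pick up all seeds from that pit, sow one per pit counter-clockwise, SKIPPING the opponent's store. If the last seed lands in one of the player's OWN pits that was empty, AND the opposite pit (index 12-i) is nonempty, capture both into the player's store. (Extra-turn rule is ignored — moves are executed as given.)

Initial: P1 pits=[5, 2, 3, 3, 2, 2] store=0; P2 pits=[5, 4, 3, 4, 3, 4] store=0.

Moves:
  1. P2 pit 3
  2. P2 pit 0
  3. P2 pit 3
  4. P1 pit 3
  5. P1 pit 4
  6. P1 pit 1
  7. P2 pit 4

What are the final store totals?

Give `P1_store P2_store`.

Move 1: P2 pit3 -> P1=[6,2,3,3,2,2](0) P2=[5,4,3,0,4,5](1)
Move 2: P2 pit0 -> P1=[6,2,3,3,2,2](0) P2=[0,5,4,1,5,6](1)
Move 3: P2 pit3 -> P1=[6,2,3,3,2,2](0) P2=[0,5,4,0,6,6](1)
Move 4: P1 pit3 -> P1=[6,2,3,0,3,3](1) P2=[0,5,4,0,6,6](1)
Move 5: P1 pit4 -> P1=[6,2,3,0,0,4](2) P2=[1,5,4,0,6,6](1)
Move 6: P1 pit1 -> P1=[6,0,4,0,0,4](7) P2=[1,5,0,0,6,6](1)
Move 7: P2 pit4 -> P1=[7,1,5,1,0,4](7) P2=[1,5,0,0,0,7](2)

Answer: 7 2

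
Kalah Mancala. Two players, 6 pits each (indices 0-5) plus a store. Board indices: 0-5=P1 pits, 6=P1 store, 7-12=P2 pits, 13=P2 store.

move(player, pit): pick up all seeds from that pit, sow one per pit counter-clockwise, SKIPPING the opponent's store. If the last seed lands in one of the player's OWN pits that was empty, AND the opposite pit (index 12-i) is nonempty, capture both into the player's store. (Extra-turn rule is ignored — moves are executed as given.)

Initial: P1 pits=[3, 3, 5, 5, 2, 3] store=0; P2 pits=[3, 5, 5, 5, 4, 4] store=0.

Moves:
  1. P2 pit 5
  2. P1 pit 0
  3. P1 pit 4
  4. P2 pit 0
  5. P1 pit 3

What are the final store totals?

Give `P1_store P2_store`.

Answer: 2 1

Derivation:
Move 1: P2 pit5 -> P1=[4,4,6,5,2,3](0) P2=[3,5,5,5,4,0](1)
Move 2: P1 pit0 -> P1=[0,5,7,6,3,3](0) P2=[3,5,5,5,4,0](1)
Move 3: P1 pit4 -> P1=[0,5,7,6,0,4](1) P2=[4,5,5,5,4,0](1)
Move 4: P2 pit0 -> P1=[0,5,7,6,0,4](1) P2=[0,6,6,6,5,0](1)
Move 5: P1 pit3 -> P1=[0,5,7,0,1,5](2) P2=[1,7,7,6,5,0](1)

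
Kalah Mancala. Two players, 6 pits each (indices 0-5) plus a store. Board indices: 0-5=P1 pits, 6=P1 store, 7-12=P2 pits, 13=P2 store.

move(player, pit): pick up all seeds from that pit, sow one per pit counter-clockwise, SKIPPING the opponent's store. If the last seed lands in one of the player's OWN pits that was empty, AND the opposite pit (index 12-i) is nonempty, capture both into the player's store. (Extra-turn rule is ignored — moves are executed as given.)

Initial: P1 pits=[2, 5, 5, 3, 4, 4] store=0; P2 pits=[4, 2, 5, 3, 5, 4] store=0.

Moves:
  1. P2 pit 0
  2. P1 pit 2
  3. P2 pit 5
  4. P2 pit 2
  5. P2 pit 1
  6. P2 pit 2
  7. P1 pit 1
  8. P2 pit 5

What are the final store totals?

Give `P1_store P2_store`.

Move 1: P2 pit0 -> P1=[2,5,5,3,4,4](0) P2=[0,3,6,4,6,4](0)
Move 2: P1 pit2 -> P1=[2,5,0,4,5,5](1) P2=[1,3,6,4,6,4](0)
Move 3: P2 pit5 -> P1=[3,6,1,4,5,5](1) P2=[1,3,6,4,6,0](1)
Move 4: P2 pit2 -> P1=[4,7,1,4,5,5](1) P2=[1,3,0,5,7,1](2)
Move 5: P2 pit1 -> P1=[4,7,1,4,5,5](1) P2=[1,0,1,6,8,1](2)
Move 6: P2 pit2 -> P1=[4,7,1,4,5,5](1) P2=[1,0,0,7,8,1](2)
Move 7: P1 pit1 -> P1=[4,0,2,5,6,6](2) P2=[2,1,0,7,8,1](2)
Move 8: P2 pit5 -> P1=[4,0,2,5,6,6](2) P2=[2,1,0,7,8,0](3)

Answer: 2 3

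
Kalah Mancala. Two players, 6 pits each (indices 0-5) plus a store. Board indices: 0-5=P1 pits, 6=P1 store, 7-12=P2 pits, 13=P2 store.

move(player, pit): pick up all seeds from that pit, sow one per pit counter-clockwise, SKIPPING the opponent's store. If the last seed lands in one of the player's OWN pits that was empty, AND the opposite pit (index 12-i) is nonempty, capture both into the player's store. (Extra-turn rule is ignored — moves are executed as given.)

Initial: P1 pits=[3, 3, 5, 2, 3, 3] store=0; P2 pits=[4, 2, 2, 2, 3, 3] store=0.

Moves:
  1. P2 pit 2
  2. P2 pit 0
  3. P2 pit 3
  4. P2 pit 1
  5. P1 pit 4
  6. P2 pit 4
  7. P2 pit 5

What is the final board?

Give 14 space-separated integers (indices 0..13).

Move 1: P2 pit2 -> P1=[3,3,5,2,3,3](0) P2=[4,2,0,3,4,3](0)
Move 2: P2 pit0 -> P1=[3,3,5,2,3,3](0) P2=[0,3,1,4,5,3](0)
Move 3: P2 pit3 -> P1=[4,3,5,2,3,3](0) P2=[0,3,1,0,6,4](1)
Move 4: P2 pit1 -> P1=[4,3,5,2,3,3](0) P2=[0,0,2,1,7,4](1)
Move 5: P1 pit4 -> P1=[4,3,5,2,0,4](1) P2=[1,0,2,1,7,4](1)
Move 6: P2 pit4 -> P1=[5,4,6,3,1,4](1) P2=[1,0,2,1,0,5](2)
Move 7: P2 pit5 -> P1=[6,5,7,4,1,4](1) P2=[1,0,2,1,0,0](3)

Answer: 6 5 7 4 1 4 1 1 0 2 1 0 0 3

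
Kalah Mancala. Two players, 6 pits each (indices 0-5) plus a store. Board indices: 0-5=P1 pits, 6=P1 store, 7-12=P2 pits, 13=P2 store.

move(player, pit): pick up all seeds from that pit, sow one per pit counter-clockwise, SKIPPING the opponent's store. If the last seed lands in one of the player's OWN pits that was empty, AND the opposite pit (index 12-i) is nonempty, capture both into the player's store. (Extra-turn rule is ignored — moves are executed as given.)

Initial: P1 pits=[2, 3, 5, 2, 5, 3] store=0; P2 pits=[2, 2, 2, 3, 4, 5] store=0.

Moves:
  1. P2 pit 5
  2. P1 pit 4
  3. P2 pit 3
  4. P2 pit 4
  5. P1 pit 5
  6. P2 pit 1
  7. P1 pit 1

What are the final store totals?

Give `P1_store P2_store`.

Move 1: P2 pit5 -> P1=[3,4,6,3,5,3](0) P2=[2,2,2,3,4,0](1)
Move 2: P1 pit4 -> P1=[3,4,6,3,0,4](1) P2=[3,3,3,3,4,0](1)
Move 3: P2 pit3 -> P1=[3,4,6,3,0,4](1) P2=[3,3,3,0,5,1](2)
Move 4: P2 pit4 -> P1=[4,5,7,3,0,4](1) P2=[3,3,3,0,0,2](3)
Move 5: P1 pit5 -> P1=[4,5,7,3,0,0](2) P2=[4,4,4,0,0,2](3)
Move 6: P2 pit1 -> P1=[4,5,7,3,0,0](2) P2=[4,0,5,1,1,3](3)
Move 7: P1 pit1 -> P1=[4,0,8,4,1,1](3) P2=[4,0,5,1,1,3](3)

Answer: 3 3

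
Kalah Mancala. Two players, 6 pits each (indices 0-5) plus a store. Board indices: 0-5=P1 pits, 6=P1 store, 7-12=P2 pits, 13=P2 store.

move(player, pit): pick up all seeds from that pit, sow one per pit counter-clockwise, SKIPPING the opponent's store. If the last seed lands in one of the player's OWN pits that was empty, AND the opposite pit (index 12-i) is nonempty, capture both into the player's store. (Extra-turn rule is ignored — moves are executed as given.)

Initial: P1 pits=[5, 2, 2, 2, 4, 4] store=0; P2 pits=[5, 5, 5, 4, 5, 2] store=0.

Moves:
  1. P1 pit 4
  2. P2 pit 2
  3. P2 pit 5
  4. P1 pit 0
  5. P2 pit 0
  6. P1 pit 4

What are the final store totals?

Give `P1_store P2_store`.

Move 1: P1 pit4 -> P1=[5,2,2,2,0,5](1) P2=[6,6,5,4,5,2](0)
Move 2: P2 pit2 -> P1=[6,2,2,2,0,5](1) P2=[6,6,0,5,6,3](1)
Move 3: P2 pit5 -> P1=[7,3,2,2,0,5](1) P2=[6,6,0,5,6,0](2)
Move 4: P1 pit0 -> P1=[0,4,3,3,1,6](2) P2=[7,6,0,5,6,0](2)
Move 5: P2 pit0 -> P1=[1,4,3,3,1,6](2) P2=[0,7,1,6,7,1](3)
Move 6: P1 pit4 -> P1=[1,4,3,3,0,7](2) P2=[0,7,1,6,7,1](3)

Answer: 2 3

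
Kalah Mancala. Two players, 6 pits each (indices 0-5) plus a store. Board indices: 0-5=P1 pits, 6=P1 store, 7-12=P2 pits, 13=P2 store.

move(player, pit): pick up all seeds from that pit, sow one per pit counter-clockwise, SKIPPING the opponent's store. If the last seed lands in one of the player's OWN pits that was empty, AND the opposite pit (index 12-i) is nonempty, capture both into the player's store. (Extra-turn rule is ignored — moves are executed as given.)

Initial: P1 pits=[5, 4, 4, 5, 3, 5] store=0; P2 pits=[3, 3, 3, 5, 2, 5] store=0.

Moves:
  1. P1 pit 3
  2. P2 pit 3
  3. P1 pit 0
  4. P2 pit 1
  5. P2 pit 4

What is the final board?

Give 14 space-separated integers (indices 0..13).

Answer: 1 7 5 1 5 7 2 4 0 4 1 0 8 2

Derivation:
Move 1: P1 pit3 -> P1=[5,4,4,0,4,6](1) P2=[4,4,3,5,2,5](0)
Move 2: P2 pit3 -> P1=[6,5,4,0,4,6](1) P2=[4,4,3,0,3,6](1)
Move 3: P1 pit0 -> P1=[0,6,5,1,5,7](2) P2=[4,4,3,0,3,6](1)
Move 4: P2 pit1 -> P1=[0,6,5,1,5,7](2) P2=[4,0,4,1,4,7](1)
Move 5: P2 pit4 -> P1=[1,7,5,1,5,7](2) P2=[4,0,4,1,0,8](2)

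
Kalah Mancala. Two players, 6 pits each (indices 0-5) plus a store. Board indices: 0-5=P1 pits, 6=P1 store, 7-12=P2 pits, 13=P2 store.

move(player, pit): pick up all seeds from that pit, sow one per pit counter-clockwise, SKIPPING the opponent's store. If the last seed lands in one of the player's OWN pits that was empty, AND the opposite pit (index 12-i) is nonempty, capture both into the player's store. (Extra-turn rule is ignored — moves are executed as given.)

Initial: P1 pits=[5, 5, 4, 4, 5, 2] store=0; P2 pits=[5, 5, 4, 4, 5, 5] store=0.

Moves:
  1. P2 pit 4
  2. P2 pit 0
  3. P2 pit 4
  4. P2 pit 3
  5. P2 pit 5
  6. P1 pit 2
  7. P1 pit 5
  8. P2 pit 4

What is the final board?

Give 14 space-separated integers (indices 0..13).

Answer: 0 8 0 6 7 0 2 3 9 6 0 0 0 12

Derivation:
Move 1: P2 pit4 -> P1=[6,6,5,4,5,2](0) P2=[5,5,4,4,0,6](1)
Move 2: P2 pit0 -> P1=[6,6,5,4,5,2](0) P2=[0,6,5,5,1,7](1)
Move 3: P2 pit4 -> P1=[6,6,5,4,5,2](0) P2=[0,6,5,5,0,8](1)
Move 4: P2 pit3 -> P1=[7,7,5,4,5,2](0) P2=[0,6,5,0,1,9](2)
Move 5: P2 pit5 -> P1=[8,8,6,5,6,3](0) P2=[1,7,5,0,1,0](3)
Move 6: P1 pit2 -> P1=[8,8,0,6,7,4](1) P2=[2,8,5,0,1,0](3)
Move 7: P1 pit5 -> P1=[8,8,0,6,7,0](2) P2=[3,9,6,0,1,0](3)
Move 8: P2 pit4 -> P1=[0,8,0,6,7,0](2) P2=[3,9,6,0,0,0](12)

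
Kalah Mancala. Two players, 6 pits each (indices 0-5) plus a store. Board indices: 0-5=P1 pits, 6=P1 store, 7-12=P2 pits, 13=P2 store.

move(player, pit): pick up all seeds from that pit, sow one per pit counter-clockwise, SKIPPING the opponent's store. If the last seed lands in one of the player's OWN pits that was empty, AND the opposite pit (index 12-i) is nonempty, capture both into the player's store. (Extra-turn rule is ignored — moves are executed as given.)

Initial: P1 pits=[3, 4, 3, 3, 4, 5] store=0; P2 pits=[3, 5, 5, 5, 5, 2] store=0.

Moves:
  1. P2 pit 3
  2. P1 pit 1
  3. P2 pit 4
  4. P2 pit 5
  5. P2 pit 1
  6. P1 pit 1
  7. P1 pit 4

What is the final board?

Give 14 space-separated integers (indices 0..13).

Move 1: P2 pit3 -> P1=[4,5,3,3,4,5](0) P2=[3,5,5,0,6,3](1)
Move 2: P1 pit1 -> P1=[4,0,4,4,5,6](1) P2=[3,5,5,0,6,3](1)
Move 3: P2 pit4 -> P1=[5,1,5,5,5,6](1) P2=[3,5,5,0,0,4](2)
Move 4: P2 pit5 -> P1=[6,2,6,5,5,6](1) P2=[3,5,5,0,0,0](3)
Move 5: P2 pit1 -> P1=[6,2,6,5,5,6](1) P2=[3,0,6,1,1,1](4)
Move 6: P1 pit1 -> P1=[6,0,7,6,5,6](1) P2=[3,0,6,1,1,1](4)
Move 7: P1 pit4 -> P1=[6,0,7,6,0,7](2) P2=[4,1,7,1,1,1](4)

Answer: 6 0 7 6 0 7 2 4 1 7 1 1 1 4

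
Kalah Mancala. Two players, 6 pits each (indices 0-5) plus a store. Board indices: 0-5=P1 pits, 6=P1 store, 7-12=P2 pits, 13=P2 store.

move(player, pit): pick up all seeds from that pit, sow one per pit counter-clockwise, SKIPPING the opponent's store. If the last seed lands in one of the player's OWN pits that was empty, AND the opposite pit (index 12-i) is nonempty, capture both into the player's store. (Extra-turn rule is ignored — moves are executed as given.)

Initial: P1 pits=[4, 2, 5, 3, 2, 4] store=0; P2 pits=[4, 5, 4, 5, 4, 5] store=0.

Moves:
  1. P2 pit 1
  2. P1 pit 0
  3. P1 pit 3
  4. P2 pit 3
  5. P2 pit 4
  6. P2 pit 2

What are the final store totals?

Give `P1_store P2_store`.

Answer: 1 4

Derivation:
Move 1: P2 pit1 -> P1=[4,2,5,3,2,4](0) P2=[4,0,5,6,5,6](1)
Move 2: P1 pit0 -> P1=[0,3,6,4,3,4](0) P2=[4,0,5,6,5,6](1)
Move 3: P1 pit3 -> P1=[0,3,6,0,4,5](1) P2=[5,0,5,6,5,6](1)
Move 4: P2 pit3 -> P1=[1,4,7,0,4,5](1) P2=[5,0,5,0,6,7](2)
Move 5: P2 pit4 -> P1=[2,5,8,1,4,5](1) P2=[5,0,5,0,0,8](3)
Move 6: P2 pit2 -> P1=[3,5,8,1,4,5](1) P2=[5,0,0,1,1,9](4)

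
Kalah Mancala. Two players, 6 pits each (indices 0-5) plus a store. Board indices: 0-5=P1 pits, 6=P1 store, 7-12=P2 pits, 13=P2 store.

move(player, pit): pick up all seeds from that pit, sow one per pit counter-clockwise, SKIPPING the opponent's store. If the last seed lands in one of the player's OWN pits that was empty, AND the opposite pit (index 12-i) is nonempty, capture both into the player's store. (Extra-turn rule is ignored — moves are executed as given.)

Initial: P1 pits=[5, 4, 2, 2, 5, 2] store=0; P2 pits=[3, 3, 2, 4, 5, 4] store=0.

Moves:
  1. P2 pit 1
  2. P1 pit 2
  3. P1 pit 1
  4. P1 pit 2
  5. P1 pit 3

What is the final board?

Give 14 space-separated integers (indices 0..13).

Answer: 5 0 0 0 8 4 1 4 1 3 5 6 4 0

Derivation:
Move 1: P2 pit1 -> P1=[5,4,2,2,5,2](0) P2=[3,0,3,5,6,4](0)
Move 2: P1 pit2 -> P1=[5,4,0,3,6,2](0) P2=[3,0,3,5,6,4](0)
Move 3: P1 pit1 -> P1=[5,0,1,4,7,3](0) P2=[3,0,3,5,6,4](0)
Move 4: P1 pit2 -> P1=[5,0,0,5,7,3](0) P2=[3,0,3,5,6,4](0)
Move 5: P1 pit3 -> P1=[5,0,0,0,8,4](1) P2=[4,1,3,5,6,4](0)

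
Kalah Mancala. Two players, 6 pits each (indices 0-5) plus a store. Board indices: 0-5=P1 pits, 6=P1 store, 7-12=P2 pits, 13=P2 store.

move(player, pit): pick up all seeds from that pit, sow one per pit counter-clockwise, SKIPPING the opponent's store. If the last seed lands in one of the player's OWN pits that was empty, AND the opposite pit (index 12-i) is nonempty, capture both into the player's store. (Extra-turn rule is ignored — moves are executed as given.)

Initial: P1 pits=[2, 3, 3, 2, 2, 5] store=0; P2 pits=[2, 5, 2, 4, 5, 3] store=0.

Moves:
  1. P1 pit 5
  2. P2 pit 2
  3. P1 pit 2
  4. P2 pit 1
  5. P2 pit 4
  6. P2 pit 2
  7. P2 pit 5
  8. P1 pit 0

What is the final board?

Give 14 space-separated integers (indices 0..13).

Move 1: P1 pit5 -> P1=[2,3,3,2,2,0](1) P2=[3,6,3,5,5,3](0)
Move 2: P2 pit2 -> P1=[2,3,3,2,2,0](1) P2=[3,6,0,6,6,4](0)
Move 3: P1 pit2 -> P1=[2,3,0,3,3,0](5) P2=[0,6,0,6,6,4](0)
Move 4: P2 pit1 -> P1=[3,3,0,3,3,0](5) P2=[0,0,1,7,7,5](1)
Move 5: P2 pit4 -> P1=[4,4,1,4,4,0](5) P2=[0,0,1,7,0,6](2)
Move 6: P2 pit2 -> P1=[4,4,1,4,4,0](5) P2=[0,0,0,8,0,6](2)
Move 7: P2 pit5 -> P1=[5,5,2,5,5,0](5) P2=[0,0,0,8,0,0](3)
Move 8: P1 pit0 -> P1=[0,6,3,6,6,1](5) P2=[0,0,0,8,0,0](3)

Answer: 0 6 3 6 6 1 5 0 0 0 8 0 0 3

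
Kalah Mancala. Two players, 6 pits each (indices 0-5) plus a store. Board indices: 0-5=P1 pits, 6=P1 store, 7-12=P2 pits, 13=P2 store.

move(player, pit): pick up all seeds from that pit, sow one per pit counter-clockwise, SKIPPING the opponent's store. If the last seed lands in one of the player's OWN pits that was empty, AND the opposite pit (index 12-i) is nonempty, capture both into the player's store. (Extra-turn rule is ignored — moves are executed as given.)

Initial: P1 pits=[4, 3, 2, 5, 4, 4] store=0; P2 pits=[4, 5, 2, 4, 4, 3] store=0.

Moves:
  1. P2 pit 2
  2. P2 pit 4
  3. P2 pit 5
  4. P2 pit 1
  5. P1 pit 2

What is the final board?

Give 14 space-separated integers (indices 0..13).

Move 1: P2 pit2 -> P1=[4,3,2,5,4,4](0) P2=[4,5,0,5,5,3](0)
Move 2: P2 pit4 -> P1=[5,4,3,5,4,4](0) P2=[4,5,0,5,0,4](1)
Move 3: P2 pit5 -> P1=[6,5,4,5,4,4](0) P2=[4,5,0,5,0,0](2)
Move 4: P2 pit1 -> P1=[6,5,4,5,4,4](0) P2=[4,0,1,6,1,1](3)
Move 5: P1 pit2 -> P1=[6,5,0,6,5,5](1) P2=[4,0,1,6,1,1](3)

Answer: 6 5 0 6 5 5 1 4 0 1 6 1 1 3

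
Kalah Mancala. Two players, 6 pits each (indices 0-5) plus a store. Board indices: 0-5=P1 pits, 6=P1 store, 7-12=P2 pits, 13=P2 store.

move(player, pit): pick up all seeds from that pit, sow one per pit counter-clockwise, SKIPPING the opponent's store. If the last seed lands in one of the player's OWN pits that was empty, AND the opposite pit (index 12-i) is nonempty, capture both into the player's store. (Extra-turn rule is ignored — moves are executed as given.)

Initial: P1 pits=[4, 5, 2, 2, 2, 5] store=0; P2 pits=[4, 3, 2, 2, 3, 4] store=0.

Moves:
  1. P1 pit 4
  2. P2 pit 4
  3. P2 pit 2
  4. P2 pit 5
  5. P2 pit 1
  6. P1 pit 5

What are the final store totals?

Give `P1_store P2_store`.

Answer: 2 10

Derivation:
Move 1: P1 pit4 -> P1=[4,5,2,2,0,6](1) P2=[4,3,2,2,3,4](0)
Move 2: P2 pit4 -> P1=[5,5,2,2,0,6](1) P2=[4,3,2,2,0,5](1)
Move 3: P2 pit2 -> P1=[5,0,2,2,0,6](1) P2=[4,3,0,3,0,5](7)
Move 4: P2 pit5 -> P1=[6,1,3,3,0,6](1) P2=[4,3,0,3,0,0](8)
Move 5: P2 pit1 -> P1=[6,0,3,3,0,6](1) P2=[4,0,1,4,0,0](10)
Move 6: P1 pit5 -> P1=[6,0,3,3,0,0](2) P2=[5,1,2,5,1,0](10)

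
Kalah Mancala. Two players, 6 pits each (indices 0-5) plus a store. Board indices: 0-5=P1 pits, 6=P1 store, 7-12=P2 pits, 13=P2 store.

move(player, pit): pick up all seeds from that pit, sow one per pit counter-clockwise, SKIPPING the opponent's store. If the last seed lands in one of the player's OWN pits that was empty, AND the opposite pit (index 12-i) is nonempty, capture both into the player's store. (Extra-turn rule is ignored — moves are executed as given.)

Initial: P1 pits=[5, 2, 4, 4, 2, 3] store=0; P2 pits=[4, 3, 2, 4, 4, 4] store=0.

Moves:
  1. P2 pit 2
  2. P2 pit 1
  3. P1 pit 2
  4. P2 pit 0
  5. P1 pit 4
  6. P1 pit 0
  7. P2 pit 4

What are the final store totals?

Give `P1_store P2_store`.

Move 1: P2 pit2 -> P1=[5,2,4,4,2,3](0) P2=[4,3,0,5,5,4](0)
Move 2: P2 pit1 -> P1=[5,2,4,4,2,3](0) P2=[4,0,1,6,6,4](0)
Move 3: P1 pit2 -> P1=[5,2,0,5,3,4](1) P2=[4,0,1,6,6,4](0)
Move 4: P2 pit0 -> P1=[5,2,0,5,3,4](1) P2=[0,1,2,7,7,4](0)
Move 5: P1 pit4 -> P1=[5,2,0,5,0,5](2) P2=[1,1,2,7,7,4](0)
Move 6: P1 pit0 -> P1=[0,3,1,6,1,6](2) P2=[1,1,2,7,7,4](0)
Move 7: P2 pit4 -> P1=[1,4,2,7,2,6](2) P2=[1,1,2,7,0,5](1)

Answer: 2 1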